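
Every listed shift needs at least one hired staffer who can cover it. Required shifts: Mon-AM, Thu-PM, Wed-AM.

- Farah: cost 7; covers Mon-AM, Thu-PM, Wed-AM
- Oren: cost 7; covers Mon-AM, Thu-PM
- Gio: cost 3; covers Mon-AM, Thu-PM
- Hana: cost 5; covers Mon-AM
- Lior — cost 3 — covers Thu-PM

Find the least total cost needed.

This is an integer covering problem.
The greedy cost-per-new-shift heuristic would pick Gio and Farah for 10, but a cheaper cover exists.
Farah alone covers Mon-AM, Thu-PM, Wed-AM — every shift.
Total cost: 7.
No cover costs less than 7.

7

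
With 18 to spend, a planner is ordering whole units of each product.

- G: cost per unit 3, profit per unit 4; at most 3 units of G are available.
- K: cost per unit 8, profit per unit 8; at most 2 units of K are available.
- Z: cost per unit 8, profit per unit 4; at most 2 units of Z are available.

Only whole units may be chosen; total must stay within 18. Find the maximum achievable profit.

This is a bounded integer knapsack.
Take 3×G and 1×K: cost 17 ≤ 18, profit 3·4 + 1·8 = 20.
G has the best ratio (4/3) and is taken to its limit of 3; remaining capacity is filled optimally with the others.

20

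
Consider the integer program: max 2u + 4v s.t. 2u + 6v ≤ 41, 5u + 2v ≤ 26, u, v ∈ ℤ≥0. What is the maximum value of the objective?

28

The continuous relaxation peaks at (2.85, 5.88) with value 29.23; rounding to a feasible lattice point costs some objective.
(u,v)=(2,6) is feasible, giving 28.
(u,v)=(1,6) is feasible, giving 26.
(u,v)=(3,5) is feasible, giving 26.
No feasible integer point exceeds 28.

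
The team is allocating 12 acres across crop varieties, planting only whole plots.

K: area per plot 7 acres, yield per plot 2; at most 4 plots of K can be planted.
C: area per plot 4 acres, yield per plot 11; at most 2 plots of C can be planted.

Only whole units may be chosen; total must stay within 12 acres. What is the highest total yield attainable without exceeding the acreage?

2×C: area 8 ≤ 12, yield 2·11 = 22.
1×K and 1×C: area 11 ≤ 12, yield 1·2 + 1·11 = 13.
Best is 22.

22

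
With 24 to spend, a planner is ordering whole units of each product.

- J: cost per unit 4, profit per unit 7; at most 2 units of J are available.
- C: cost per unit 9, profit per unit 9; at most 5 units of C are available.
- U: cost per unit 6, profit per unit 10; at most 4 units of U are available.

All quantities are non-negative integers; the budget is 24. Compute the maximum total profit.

4×U: cost 24 ≤ 24, profit 4·10 = 40.
1×J and 3×U: cost 22 ≤ 24, profit 1·7 + 3·10 = 37.
Best is 40.

40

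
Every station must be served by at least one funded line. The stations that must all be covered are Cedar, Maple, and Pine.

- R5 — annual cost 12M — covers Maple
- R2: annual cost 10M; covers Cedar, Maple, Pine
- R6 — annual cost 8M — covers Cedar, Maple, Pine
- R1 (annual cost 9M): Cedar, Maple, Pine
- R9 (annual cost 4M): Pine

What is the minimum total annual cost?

R6 alone covers Cedar, Maple, Pine — every station.
Total annual cost: 8.
No cover costs less than 8.

8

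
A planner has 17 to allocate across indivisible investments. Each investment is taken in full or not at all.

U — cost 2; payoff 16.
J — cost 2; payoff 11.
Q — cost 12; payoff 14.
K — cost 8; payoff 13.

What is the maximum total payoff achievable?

U + J + Q: cost 2 + 2 + 12 = 16 ≤ 17, payoff 16 + 11 + 14 = 41.
U + J + K: cost 2 + 2 + 8 = 12 ≤ 17, payoff 16 + 11 + 13 = 40.
Best is U, J, and Q with total payoff 41.

41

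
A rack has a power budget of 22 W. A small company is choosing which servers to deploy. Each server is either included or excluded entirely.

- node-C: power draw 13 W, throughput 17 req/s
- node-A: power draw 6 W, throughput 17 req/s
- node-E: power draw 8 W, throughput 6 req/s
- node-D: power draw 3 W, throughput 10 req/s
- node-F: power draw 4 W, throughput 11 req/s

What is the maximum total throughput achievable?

44

node-A + node-E + node-D + node-F: power draw 6 + 8 + 3 + 4 = 21 ≤ 22, throughput 17 + 6 + 10 + 11 = 44.
node-C + node-A + node-D: power draw 13 + 6 + 3 = 22 ≤ 22, throughput 17 + 17 + 10 = 44.
node-A + node-D + node-F: power draw 6 + 3 + 4 = 13 ≤ 22, throughput 17 + 10 + 11 = 38.
The maximum throughput is 44; one optimal choice is node-A, node-E, node-D, and node-F.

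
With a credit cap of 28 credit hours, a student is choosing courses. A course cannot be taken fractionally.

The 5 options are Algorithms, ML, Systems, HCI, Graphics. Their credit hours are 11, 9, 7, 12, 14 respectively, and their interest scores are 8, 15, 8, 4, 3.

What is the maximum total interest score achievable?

31

Take Algorithms, ML, and Systems: credit hours 11 + 9 + 7 = 27 ≤ 28, interest score 8 + 15 + 8 = 31.
No other feasible combination does better.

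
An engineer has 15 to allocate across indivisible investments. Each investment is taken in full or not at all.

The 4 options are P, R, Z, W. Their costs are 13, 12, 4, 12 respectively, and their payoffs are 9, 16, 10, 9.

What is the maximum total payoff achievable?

This is an integer program with binary decision variables.
Allowing fractional choices, the relaxed optimum would be about 24.7, but investments are indivisible.
R: cost 12 ≤ 15, payoff 16.
Z: cost 4 ≤ 15, payoff 10.
W: cost 12 ≤ 15, payoff 9.
Best is R with total payoff 16.

16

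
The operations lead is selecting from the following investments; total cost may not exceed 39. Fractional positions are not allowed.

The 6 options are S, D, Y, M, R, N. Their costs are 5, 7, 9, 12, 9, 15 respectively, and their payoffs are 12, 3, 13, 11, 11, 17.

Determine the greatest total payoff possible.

Treat it as a binary knapsack problem.
Allowing fractional choices, the relaxed optimum would be about 53.9, but investments are indivisible.
S + Y + M + R: cost 5 + 9 + 12 + 9 = 35 ≤ 39, payoff 12 + 13 + 11 + 11 = 47.
S + Y + R + N: cost 5 + 9 + 9 + 15 = 38 ≤ 39, payoff 12 + 13 + 11 + 17 = 53.
Best is S, Y, R, and N with total payoff 53.

53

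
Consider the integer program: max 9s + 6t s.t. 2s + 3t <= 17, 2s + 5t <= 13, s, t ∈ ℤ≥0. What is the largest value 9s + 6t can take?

54

(s,t)=(6,0): 2·6+3·0=12≤17, 2·6+5·0=12≤13, objective 54.
(s,t)=(5,0): 2·5+3·0=10≤17, 2·5+5·0=10≤13, objective 45.
Maximum is 54 at (s,t)=(6,0).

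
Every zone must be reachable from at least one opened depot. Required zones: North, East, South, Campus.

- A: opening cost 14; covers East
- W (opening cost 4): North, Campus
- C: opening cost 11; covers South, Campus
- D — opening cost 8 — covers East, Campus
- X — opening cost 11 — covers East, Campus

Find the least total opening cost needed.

23

This is an integer covering problem.
Choose W, C, and D: together they cover North, East, South, Campus — every zone.
Total opening cost: 4 + 11 + 8 = 23.
No cover costs less than 23.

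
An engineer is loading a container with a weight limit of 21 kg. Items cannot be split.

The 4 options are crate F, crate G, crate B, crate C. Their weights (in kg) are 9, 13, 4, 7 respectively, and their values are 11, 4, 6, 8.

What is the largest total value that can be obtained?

Take crate F, crate B, and crate C: weight 9 + 4 + 7 = 20 ≤ 21, value 11 + 6 + 8 = 25.
No other feasible combination does better.

25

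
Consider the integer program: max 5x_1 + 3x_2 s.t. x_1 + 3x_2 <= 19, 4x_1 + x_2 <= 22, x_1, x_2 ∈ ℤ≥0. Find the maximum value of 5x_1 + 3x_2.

Relaxing integrality, the LP optimum is 36.09 at (x_1,x_2) = (4.27, 4.91), which is not an integer point.
(x_1,x_2)=(4,5): 1·4+3·5=19≤19, 4·4+1·5=21≤22, objective 35.
(x_1,x_2)=(4,4): 1·4+3·4=16≤19, 4·4+1·4=20≤22, objective 32.
(x_1,x_2)=(3,5): 1·3+3·5=18≤19, 4·3+1·5=17≤22, objective 30.
(x_1,x_2)=(4,3): 1·4+3·3=13≤19, 4·4+1·3=19≤22, objective 29.
The best lattice point is (4,5), giving 35.

35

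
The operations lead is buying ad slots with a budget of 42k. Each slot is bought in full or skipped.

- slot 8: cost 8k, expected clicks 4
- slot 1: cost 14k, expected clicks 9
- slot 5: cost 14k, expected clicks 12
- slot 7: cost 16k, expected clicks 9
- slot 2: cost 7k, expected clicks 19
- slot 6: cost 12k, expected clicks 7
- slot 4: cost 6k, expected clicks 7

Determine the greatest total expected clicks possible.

Treat it as a binary knapsack problem.
slot 1 + slot 5 + slot 2 + slot 4: cost 14 + 14 + 7 + 6 = 41 ≤ 42, expected clicks 9 + 12 + 19 + 7 = 47.
slot 5 + slot 2 + slot 6 + slot 4: cost 14 + 7 + 12 + 6 = 39 ≤ 42, expected clicks 12 + 19 + 7 + 7 = 45.
slot 8 + slot 5 + slot 2 + slot 4: cost 8 + 14 + 7 + 6 = 35 ≤ 42, expected clicks 4 + 12 + 19 + 7 = 42.
Best is slot 1, slot 5, slot 2, and slot 4 with total expected clicks 47.

47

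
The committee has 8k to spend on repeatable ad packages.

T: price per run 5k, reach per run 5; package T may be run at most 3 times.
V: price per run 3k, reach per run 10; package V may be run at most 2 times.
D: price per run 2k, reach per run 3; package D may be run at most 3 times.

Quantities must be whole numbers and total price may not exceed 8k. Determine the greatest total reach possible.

23

2×V: price 6 ≤ 8, reach 2·10 = 20.
2×V and 1×D: price 8 ≤ 8, reach 2·10 + 1·3 = 23.
Best is 23.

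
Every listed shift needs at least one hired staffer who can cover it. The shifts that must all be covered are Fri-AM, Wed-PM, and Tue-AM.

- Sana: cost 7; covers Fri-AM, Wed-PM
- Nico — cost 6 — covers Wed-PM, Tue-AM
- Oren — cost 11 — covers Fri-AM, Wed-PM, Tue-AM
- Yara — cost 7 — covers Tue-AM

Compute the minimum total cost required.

The greedy cost-per-new-shift heuristic would pick Nico and Sana for 13, but a cheaper cover exists.
Oren alone covers Fri-AM, Wed-PM, Tue-AM — every shift.
Total cost: 11.
No cover costs less than 11.

11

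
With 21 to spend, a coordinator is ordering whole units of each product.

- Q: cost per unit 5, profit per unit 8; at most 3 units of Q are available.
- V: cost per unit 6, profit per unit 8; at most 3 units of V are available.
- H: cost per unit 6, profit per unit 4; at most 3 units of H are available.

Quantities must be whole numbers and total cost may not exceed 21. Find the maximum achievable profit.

32

3×Q and 1×V: cost 21 ≤ 21, profit 3·8 + 1·8 = 32.
3×Q and 1×H: cost 21 ≤ 21, profit 3·8 + 1·4 = 28.
Best is 32.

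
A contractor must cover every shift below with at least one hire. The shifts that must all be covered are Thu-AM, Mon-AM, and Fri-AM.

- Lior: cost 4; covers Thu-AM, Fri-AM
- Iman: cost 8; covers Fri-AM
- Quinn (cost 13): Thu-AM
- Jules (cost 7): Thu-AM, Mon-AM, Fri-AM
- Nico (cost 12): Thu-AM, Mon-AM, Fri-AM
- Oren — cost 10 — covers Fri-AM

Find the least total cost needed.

7

The greedy cost-per-new-shift heuristic would pick Lior and Jules for 11, but a cheaper cover exists.
Jules alone covers Thu-AM, Mon-AM, Fri-AM — every shift.
Total cost: 7.
No cover costs less than 7.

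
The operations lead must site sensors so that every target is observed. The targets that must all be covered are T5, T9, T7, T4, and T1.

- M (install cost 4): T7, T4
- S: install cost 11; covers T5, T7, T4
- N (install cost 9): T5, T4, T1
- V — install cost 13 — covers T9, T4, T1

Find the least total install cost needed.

24

The greedy cost-per-new-target heuristic would pick M, N, and V for 26, but a cheaper cover exists.
Choose S and V: together they cover T5, T9, T7, T4, T1 — every target.
Total install cost: 11 + 13 = 24.
No cover costs less than 24.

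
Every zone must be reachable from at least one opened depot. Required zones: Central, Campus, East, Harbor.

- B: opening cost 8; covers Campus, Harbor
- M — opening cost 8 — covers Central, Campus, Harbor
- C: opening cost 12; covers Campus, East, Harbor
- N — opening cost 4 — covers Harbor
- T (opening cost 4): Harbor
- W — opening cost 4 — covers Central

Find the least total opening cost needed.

The greedy cost-per-new-zone heuristic would pick M and C for 20, but a cheaper cover exists.
Choose C and W: together they cover Central, Campus, East, Harbor — every zone.
Total opening cost: 12 + 4 = 16.
No cover costs less than 16.

16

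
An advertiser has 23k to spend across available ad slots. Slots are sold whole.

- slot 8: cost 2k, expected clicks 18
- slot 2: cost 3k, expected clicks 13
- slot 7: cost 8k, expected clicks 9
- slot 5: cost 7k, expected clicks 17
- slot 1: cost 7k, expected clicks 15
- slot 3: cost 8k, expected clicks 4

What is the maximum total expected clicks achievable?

63

slot 8 + slot 2 + slot 5 + slot 1: cost 2 + 3 + 7 + 7 = 19 ≤ 23, expected clicks 18 + 13 + 17 + 15 = 63.
slot 8 + slot 2 + slot 7 + slot 5: cost 2 + 3 + 8 + 7 = 20 ≤ 23, expected clicks 18 + 13 + 9 + 17 = 57.
Best is slot 8, slot 2, slot 5, and slot 1 with total expected clicks 63.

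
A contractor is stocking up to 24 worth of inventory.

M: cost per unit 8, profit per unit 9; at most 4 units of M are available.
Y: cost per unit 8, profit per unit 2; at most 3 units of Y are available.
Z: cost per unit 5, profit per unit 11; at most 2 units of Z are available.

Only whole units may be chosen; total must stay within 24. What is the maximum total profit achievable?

This is a bounded integer knapsack.
Z has the best ratio (11/5); taking only Z gives at most 2×11 = 22 (stopped by the supply cap of 2).
Mixing does better — 1×M and 2×Z: cost 18 ≤ 24, profit 1·9 + 2·11 = 31.

31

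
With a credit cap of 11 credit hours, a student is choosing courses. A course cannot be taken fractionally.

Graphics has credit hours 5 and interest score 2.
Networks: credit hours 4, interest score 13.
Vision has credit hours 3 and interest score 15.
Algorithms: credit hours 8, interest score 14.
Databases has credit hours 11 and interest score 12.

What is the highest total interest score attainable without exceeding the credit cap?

This is an integer program with binary decision variables.
Vision + Algorithms: credit hours 3 + 8 = 11 ≤ 11, interest score 15 + 14 = 29.
Graphics + Vision: credit hours 5 + 3 = 8 ≤ 11, interest score 2 + 15 = 17.
Networks + Vision: credit hours 4 + 3 = 7 ≤ 11, interest score 13 + 15 = 28.
Best is Vision and Algorithms with total interest score 29.

29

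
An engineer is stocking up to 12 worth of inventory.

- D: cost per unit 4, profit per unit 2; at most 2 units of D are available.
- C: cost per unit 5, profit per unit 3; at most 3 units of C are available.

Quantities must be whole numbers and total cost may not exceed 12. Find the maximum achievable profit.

6

This is a bounded integer knapsack.
Take 2×C: cost 10 ≤ 12, profit 2·3 = 6.
No other integer combination yields more.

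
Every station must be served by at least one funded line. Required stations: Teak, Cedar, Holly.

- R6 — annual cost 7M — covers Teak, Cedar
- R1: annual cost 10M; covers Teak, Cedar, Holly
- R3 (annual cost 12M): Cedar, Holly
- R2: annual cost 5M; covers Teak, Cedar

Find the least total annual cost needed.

10

The greedy cost-per-new-station heuristic would pick R2 and R1 for 15, but a cheaper cover exists.
R1 alone covers Teak, Cedar, Holly — every station.
Total annual cost: 10.
No cover costs less than 10.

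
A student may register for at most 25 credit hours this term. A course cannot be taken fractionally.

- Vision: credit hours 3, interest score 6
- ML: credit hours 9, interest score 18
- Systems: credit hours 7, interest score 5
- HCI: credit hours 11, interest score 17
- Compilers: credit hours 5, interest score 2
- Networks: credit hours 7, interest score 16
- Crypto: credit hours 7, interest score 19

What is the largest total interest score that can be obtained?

HCI + Networks + Crypto: credit hours 11 + 7 + 7 = 25 ≤ 25, interest score 17 + 16 + 19 = 52.
Vision + Systems + Networks + Crypto: credit hours 3 + 7 + 7 + 7 = 24 ≤ 25, interest score 6 + 5 + 16 + 19 = 46.
ML + Networks + Crypto: credit hours 9 + 7 + 7 = 23 ≤ 25, interest score 18 + 16 + 19 = 53.
Best is ML, Networks, and Crypto with total interest score 53.

53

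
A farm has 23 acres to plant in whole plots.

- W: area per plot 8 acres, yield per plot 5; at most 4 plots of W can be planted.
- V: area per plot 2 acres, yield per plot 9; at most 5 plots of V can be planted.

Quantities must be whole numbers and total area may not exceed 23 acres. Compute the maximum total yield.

50

V has the best ratio (9/2); taking only V gives at most 5×9 = 45 (stopped by the supply cap of 5).
Mixing does better — 1×W and 5×V: area 18 ≤ 23, yield 1·5 + 5·9 = 50.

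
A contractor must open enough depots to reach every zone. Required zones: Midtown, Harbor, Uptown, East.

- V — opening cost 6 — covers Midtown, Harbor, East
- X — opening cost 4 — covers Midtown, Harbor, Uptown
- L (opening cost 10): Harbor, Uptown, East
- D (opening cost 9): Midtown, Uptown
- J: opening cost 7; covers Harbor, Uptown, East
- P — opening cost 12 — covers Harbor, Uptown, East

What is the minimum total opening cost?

10

This is an integer covering problem.
Choose V and X: together they cover Midtown, Harbor, Uptown, East — every zone.
Total opening cost: 6 + 4 = 10.
No cover costs less than 10.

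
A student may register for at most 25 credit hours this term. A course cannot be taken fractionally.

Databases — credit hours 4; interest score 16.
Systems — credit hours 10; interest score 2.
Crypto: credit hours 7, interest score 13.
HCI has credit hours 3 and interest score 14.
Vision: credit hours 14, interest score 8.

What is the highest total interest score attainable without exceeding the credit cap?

Databases + Systems + Crypto + HCI: credit hours 4 + 10 + 7 + 3 = 24 ≤ 25, interest score 16 + 2 + 13 + 14 = 45.
Databases + Crypto + HCI: credit hours 4 + 7 + 3 = 14 ≤ 25, interest score 16 + 13 + 14 = 43.
Best is Databases, Systems, Crypto, and HCI with total interest score 45.

45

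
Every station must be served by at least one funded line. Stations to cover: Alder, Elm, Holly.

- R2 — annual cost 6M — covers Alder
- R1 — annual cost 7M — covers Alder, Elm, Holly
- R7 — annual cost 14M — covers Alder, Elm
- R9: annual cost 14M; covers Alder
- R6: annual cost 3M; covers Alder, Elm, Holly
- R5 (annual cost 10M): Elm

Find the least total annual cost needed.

3

This is a weighted set-cover instance.
R6 alone covers Alder, Elm, Holly — every station.
Total annual cost: 3.
No cover costs less than 3.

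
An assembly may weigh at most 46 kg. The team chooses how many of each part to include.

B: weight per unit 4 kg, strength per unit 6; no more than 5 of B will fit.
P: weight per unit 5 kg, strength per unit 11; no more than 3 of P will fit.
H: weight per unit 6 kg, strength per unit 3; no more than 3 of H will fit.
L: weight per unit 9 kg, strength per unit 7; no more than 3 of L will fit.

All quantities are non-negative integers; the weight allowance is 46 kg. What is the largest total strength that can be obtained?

P has the best ratio (11/5); taking only P gives at most 3×11 = 33 (stopped by the supply cap of 3).
Mixing does better — 5×B, 3×P, and 1×L: weight 44 ≤ 46, strength 5·6 + 3·11 + 1·7 = 70.

70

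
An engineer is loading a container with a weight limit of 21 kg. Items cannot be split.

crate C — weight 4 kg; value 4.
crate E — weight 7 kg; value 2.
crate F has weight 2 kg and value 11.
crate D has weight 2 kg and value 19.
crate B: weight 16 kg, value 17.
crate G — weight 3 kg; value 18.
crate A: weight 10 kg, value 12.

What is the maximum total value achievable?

This is an integer program with binary decision variables.
crate C + crate E + crate F + crate D + crate G: weight 4 + 7 + 2 + 2 + 3 = 18 ≤ 21, value 4 + 2 + 11 + 19 + 18 = 54.
crate C + crate F + crate D + crate G + crate A: weight 4 + 2 + 2 + 3 + 10 = 21 ≤ 21, value 4 + 11 + 19 + 18 + 12 = 64.
crate F + crate D + crate G + crate A: weight 2 + 2 + 3 + 10 = 17 ≤ 21, value 11 + 19 + 18 + 12 = 60.
Best is crate C, crate F, crate D, crate G, and crate A with total value 64.

64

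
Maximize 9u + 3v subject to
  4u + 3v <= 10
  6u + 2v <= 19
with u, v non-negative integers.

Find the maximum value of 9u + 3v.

Relaxing integrality, the LP optimum is 22.50 at (u,v) = (2.5, 0), which is not an integer point.
(u,v)=(2,0): 4·2+3·0=8≤10, 6·2+2·0=12≤19, objective 18.
(u,v)=(1,1): 4·1+3·1=7≤10, 6·1+2·1=8≤19, objective 12.
(u,v)=(1,0): 4·1+3·0=4≤10, 6·1+2·0=6≤19, objective 9.
The best lattice point is (2,0), giving 18.

18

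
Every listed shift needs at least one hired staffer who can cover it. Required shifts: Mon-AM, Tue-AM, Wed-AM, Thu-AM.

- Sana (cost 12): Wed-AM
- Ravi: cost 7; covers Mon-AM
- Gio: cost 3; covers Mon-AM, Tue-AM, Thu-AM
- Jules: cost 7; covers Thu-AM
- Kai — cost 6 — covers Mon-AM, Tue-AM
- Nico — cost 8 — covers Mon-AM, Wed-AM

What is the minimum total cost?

11

Choose Gio and Nico: together they cover Mon-AM, Tue-AM, Wed-AM, Thu-AM — every shift.
Total cost: 3 + 8 = 11.
No cover costs less than 11.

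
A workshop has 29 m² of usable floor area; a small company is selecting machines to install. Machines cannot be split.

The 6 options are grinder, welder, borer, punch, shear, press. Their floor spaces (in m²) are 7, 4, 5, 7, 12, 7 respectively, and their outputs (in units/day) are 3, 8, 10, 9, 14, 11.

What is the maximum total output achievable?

43

Treat it as a binary knapsack problem.
Take welder, borer, shear, and press: floor space 4 + 5 + 12 + 7 = 28 ≤ 29, output 8 + 10 + 14 + 11 = 43.
No other feasible combination does better.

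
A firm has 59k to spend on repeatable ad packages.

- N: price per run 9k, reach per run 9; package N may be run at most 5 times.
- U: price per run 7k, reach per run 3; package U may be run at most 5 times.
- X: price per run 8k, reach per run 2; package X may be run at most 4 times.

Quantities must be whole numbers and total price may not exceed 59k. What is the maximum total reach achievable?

N has the best ratio (9/9); taking only N gives at most 5×9 = 45 (stopped by the supply cap of 5).
Mixing does better — 5×N and 2×U: price 59 ≤ 59, reach 5·9 + 2·3 = 51.

51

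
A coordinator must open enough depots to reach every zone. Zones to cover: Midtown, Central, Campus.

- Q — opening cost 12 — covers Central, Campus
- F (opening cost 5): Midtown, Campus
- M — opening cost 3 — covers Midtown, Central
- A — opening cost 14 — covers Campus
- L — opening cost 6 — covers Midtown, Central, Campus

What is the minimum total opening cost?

6

This is a weighted set-cover instance.
The greedy cost-per-new-zone heuristic would pick M and F for 8, but a cheaper cover exists.
L alone covers Midtown, Central, Campus — every zone.
Total opening cost: 6.
No cover costs less than 6.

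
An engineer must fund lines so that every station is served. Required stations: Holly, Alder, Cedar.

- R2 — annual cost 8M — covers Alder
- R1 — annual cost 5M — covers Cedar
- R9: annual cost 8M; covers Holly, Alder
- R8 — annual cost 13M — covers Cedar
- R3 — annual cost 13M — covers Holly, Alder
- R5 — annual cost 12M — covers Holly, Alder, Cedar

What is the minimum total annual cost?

12

The greedy cost-per-new-station heuristic would pick R9 and R1 for 13, but a cheaper cover exists.
R5 alone covers Holly, Alder, Cedar — every station.
Total annual cost: 12.
No cover costs less than 12.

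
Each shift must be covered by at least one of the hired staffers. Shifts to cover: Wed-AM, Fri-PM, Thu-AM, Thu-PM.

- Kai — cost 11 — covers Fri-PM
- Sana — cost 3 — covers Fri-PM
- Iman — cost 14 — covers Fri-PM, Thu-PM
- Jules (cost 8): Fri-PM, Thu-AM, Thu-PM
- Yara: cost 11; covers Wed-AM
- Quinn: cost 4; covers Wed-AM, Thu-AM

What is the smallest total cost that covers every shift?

12

The greedy cost-per-new-shift heuristic would pick Quinn, Sana, and Jules for 15, but a cheaper cover exists.
Choose Jules and Quinn: together they cover Wed-AM, Fri-PM, Thu-AM, Thu-PM — every shift.
Total cost: 8 + 4 = 12.
No cover costs less than 12.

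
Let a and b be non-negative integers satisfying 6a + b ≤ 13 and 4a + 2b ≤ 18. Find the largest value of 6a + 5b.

45

(a,b)=(0,9): 6·0+1·9=9≤13, 4·0+2·9=18≤18, objective 45.
(a,b)=(0,8): 6·0+1·8=8≤13, 4·0+2·8=16≤18, objective 40.
Maximum is 45 at (a,b)=(0,9).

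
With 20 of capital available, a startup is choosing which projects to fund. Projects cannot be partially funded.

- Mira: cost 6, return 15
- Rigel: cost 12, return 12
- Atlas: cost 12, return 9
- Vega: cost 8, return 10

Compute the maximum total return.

27

This is an integer program with binary decision variables.
Mira + Vega: cost 6 + 8 = 14 ≤ 20, return 15 + 10 = 25.
Mira + Rigel: cost 6 + 12 = 18 ≤ 20, return 15 + 12 = 27.
Mira + Atlas: cost 6 + 12 = 18 ≤ 20, return 15 + 9 = 24.
Best is Mira and Rigel with total return 27.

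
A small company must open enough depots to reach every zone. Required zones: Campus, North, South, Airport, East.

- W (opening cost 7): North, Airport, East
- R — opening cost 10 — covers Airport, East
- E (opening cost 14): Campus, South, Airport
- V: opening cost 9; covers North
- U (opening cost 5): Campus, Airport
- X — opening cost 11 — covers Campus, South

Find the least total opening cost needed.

18

The greedy cost-per-new-zone heuristic would pick W, U, and X for 23, but a cheaper cover exists.
Choose W and X: together they cover Campus, North, South, Airport, East — every zone.
Total opening cost: 7 + 11 = 18.
No cover costs less than 18.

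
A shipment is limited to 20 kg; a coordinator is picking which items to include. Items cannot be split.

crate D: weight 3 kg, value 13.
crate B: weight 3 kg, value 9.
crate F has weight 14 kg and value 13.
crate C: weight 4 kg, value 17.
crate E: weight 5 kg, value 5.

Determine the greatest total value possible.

Allowing fractional choices, the relaxed optimum would be about 48.6, but items are indivisible.
crate D + crate B + crate C: weight 3 + 3 + 4 = 10 ≤ 20, value 13 + 9 + 17 = 39.
crate D + crate B + crate C + crate E: weight 3 + 3 + 4 + 5 = 15 ≤ 20, value 13 + 9 + 17 + 5 = 44.
Best is crate D, crate B, crate C, and crate E with total value 44.

44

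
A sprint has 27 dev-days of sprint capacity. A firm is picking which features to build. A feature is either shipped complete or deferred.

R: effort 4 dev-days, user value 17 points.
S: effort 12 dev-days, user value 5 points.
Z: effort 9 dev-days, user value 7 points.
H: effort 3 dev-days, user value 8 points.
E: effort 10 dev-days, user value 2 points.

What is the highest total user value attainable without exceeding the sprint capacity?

34

This is an integer program with binary decision variables.
Allowing fractional choices, the relaxed optimum would be about 36.6, but features are indivisible.
R + S + H: effort 4 + 12 + 3 = 19 ≤ 27, user value 17 + 5 + 8 = 30.
R + Z + H: effort 4 + 9 + 3 = 16 ≤ 27, user value 17 + 7 + 8 = 32.
R + Z + H + E: effort 4 + 9 + 3 + 10 = 26 ≤ 27, user value 17 + 7 + 8 + 2 = 34.
Best is R, Z, H, and E with total user value 34.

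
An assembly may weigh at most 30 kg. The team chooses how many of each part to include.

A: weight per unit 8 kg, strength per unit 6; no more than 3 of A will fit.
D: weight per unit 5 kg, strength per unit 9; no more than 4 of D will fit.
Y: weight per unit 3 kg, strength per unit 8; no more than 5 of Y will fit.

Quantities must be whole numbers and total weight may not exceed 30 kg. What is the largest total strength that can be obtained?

Y has the best ratio (8/3); taking only Y gives at most 5×8 = 40 (stopped by the supply cap of 5).
Mixing does better — 3×D and 5×Y: weight 30 ≤ 30, strength 3·9 + 5·8 = 67.

67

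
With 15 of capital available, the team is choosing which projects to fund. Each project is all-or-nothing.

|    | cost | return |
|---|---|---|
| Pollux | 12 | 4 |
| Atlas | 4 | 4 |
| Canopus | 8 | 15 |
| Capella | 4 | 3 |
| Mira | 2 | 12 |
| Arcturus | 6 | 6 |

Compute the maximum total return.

Take Atlas, Canopus, and Mira: cost 4 + 8 + 2 = 14 ≤ 15, return 4 + 15 + 12 = 31.
No other feasible combination does better.

31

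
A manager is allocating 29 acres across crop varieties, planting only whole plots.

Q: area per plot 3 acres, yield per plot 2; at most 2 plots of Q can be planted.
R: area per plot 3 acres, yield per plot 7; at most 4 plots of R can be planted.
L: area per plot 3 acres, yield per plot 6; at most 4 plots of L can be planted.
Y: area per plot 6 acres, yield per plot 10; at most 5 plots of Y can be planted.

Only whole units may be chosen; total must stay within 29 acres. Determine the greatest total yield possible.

56

This is a bounded integer knapsack.
Take 4×R, 3×L, and 1×Y: area 27 ≤ 29, yield 4·7 + 3·6 + 1·10 = 56.
R has the best ratio (7/3) and is taken to its limit of 4; remaining capacity is filled optimally with the others.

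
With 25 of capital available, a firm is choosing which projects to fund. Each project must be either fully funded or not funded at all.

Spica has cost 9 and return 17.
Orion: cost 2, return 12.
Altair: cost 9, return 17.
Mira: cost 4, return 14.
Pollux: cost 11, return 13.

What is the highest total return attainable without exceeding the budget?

This is an integer program with binary decision variables.
Spica + Orion + Altair: cost 9 + 2 + 9 = 20 ≤ 25, return 17 + 12 + 17 = 46.
Spica + Altair + Mira: cost 9 + 9 + 4 = 22 ≤ 25, return 17 + 17 + 14 = 48.
Spica + Orion + Altair + Mira: cost 9 + 2 + 9 + 4 = 24 ≤ 25, return 17 + 12 + 17 + 14 = 60.
Best is Spica, Orion, Altair, and Mira with total return 60.

60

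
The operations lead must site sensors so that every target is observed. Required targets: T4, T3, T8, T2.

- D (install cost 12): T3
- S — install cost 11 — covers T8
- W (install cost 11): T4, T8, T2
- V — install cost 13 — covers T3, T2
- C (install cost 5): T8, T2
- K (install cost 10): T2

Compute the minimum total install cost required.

23

The greedy cost-per-new-target heuristic would pick C, W, and D for 28, but a cheaper cover exists.
Choose D and W: together they cover T4, T3, T8, T2 — every target.
Total install cost: 12 + 11 = 23.
No cover costs less than 23.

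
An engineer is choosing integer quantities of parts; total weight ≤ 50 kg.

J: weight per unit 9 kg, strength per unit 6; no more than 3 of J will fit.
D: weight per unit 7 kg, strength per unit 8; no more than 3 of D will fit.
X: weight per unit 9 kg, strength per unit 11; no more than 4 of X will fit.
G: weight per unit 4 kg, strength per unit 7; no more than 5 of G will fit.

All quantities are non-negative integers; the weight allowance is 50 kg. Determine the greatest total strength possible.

70

Take 3×D, 1×X, and 5×G: weight 50 ≤ 50, strength 3·8 + 1·11 + 5·7 = 70.
G has the best ratio (7/4) and is taken to its limit of 5; remaining capacity is filled optimally with the others.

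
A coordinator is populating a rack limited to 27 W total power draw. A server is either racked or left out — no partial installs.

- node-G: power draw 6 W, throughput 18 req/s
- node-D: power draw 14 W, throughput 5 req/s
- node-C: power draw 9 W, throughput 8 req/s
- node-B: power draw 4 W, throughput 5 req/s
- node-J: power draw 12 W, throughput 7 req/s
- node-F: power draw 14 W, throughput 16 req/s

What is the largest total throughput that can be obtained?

Allowing fractional choices, the relaxed optimum would be about 41.7, but servers are indivisible.
node-G + node-F: power draw 6 + 14 = 20 ≤ 27, throughput 18 + 16 = 34.
node-G + node-B + node-F: power draw 6 + 4 + 14 = 24 ≤ 27, throughput 18 + 5 + 16 = 39.
node-G + node-C + node-J: power draw 6 + 9 + 12 = 27 ≤ 27, throughput 18 + 8 + 7 = 33.
Best is node-G, node-B, and node-F with total throughput 39.

39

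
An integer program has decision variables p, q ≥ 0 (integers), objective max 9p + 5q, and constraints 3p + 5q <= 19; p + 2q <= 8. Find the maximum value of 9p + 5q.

54

(p,q)=(6,0): 3·6+5·0=18≤19, 1·6+2·0=6≤8, objective 54.
(p,q)=(5,0): 3·5+5·0=15≤19, 1·5+2·0=5≤8, objective 45.
The best lattice point is (6,0), giving 54.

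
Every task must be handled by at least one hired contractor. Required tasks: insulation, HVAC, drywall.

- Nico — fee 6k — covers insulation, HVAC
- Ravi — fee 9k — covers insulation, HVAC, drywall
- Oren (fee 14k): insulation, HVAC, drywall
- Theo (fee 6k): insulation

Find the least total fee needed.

9

The greedy cost-per-new-task heuristic would pick Nico and Ravi for 15, but a cheaper cover exists.
Ravi alone covers insulation, HVAC, drywall — every task.
Total fee: 9.
No cover costs less than 9.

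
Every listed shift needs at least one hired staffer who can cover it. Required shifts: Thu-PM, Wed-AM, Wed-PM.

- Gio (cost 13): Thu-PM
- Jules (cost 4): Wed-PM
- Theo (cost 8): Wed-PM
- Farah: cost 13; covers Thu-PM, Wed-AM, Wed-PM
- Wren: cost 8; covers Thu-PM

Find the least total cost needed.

The greedy cost-per-new-shift heuristic would pick Jules and Farah for 17, but a cheaper cover exists.
Farah alone covers Thu-PM, Wed-AM, Wed-PM — every shift.
Total cost: 13.
No cover costs less than 13.

13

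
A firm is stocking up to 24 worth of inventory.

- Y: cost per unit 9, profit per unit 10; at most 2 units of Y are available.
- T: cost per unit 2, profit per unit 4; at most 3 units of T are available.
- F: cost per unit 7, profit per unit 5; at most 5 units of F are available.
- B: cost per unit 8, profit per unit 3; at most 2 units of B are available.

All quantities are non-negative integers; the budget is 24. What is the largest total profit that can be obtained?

T has the best ratio (4/2); taking only T gives at most 3×4 = 12 (stopped by the supply cap of 3).
Mixing does better — 2×Y and 3×T: cost 24 ≤ 24, profit 2·10 + 3·4 = 32.

32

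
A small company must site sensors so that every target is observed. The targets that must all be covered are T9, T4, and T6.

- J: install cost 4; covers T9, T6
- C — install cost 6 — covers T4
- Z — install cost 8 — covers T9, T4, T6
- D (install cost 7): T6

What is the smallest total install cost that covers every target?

The greedy cost-per-new-target heuristic would pick J and C for 10, but a cheaper cover exists.
Z alone covers T9, T4, T6 — every target.
Total install cost: 8.
No cover costs less than 8.

8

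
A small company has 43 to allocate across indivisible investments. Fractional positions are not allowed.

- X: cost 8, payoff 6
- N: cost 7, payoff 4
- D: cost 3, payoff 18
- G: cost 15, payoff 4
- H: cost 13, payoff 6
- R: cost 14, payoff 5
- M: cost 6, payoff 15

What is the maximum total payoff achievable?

49

Allowing fractional choices, the relaxed optimum would be about 51.1, but investments are indivisible.
X + N + D + R + M: cost 8 + 7 + 3 + 14 + 6 = 38 ≤ 43, payoff 6 + 4 + 18 + 5 + 15 = 48.
N + D + H + R + M: cost 7 + 3 + 13 + 14 + 6 = 43 ≤ 43, payoff 4 + 18 + 6 + 5 + 15 = 48.
X + N + D + H + M: cost 8 + 7 + 3 + 13 + 6 = 37 ≤ 43, payoff 6 + 4 + 18 + 6 + 15 = 49.
Best is X, N, D, H, and M with total payoff 49.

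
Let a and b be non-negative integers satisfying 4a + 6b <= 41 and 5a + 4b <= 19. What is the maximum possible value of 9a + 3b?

30

(a,b)=(3,1): 4·3+6·1=18≤41, 5·3+4·1=19≤19, objective 30.
(a,b)=(3,0): 4·3+6·0=12≤41, 5·3+4·0=15≤19, objective 27.
(a,b)=(2,2): 4·2+6·2=20≤41, 5·2+4·2=18≤19, objective 24.
The best lattice point is (3,1), giving 30.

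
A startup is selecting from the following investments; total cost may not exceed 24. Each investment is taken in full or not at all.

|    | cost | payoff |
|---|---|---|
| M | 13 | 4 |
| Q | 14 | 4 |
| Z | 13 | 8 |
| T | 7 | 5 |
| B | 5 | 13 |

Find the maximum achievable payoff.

21

This is an integer program with binary decision variables.
Allowing fractional choices, the relaxed optimum would be about 25.4, but investments are indivisible.
T + B: cost 7 + 5 = 12 ≤ 24, payoff 5 + 13 = 18.
Z + B: cost 13 + 5 = 18 ≤ 24, payoff 8 + 13 = 21.
M + B: cost 13 + 5 = 18 ≤ 24, payoff 4 + 13 = 17.
Best is Z and B with total payoff 21.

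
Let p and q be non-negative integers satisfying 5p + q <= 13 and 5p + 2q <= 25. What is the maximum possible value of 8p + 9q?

The continuous relaxation peaks at (0, 12.5) with value 112.50; rounding to a feasible lattice point costs some objective.
(p,q)=(0,12) is feasible, giving 108.
(p,q)=(0,11) is feasible, giving 99.
No feasible integer point exceeds 108.

108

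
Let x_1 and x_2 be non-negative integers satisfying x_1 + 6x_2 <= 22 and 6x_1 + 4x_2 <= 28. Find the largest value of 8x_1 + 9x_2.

43

(x_1,x_2)=(2,3) is feasible, giving 43.
(x_1,x_2)=(3,2) is feasible, giving 42.
(x_1,x_2)=(1,3) is feasible, giving 35.
(x_1,x_2)=(2,2) is feasible, giving 34.
No feasible integer point exceeds 43.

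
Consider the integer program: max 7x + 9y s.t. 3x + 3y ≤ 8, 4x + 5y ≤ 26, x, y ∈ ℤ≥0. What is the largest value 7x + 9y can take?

(x,y)=(0,2) is feasible, giving 18.
(x,y)=(1,1) is feasible, giving 16.
(x,y)=(0,1) is feasible, giving 9.
The best lattice point is (0,2), giving 18.

18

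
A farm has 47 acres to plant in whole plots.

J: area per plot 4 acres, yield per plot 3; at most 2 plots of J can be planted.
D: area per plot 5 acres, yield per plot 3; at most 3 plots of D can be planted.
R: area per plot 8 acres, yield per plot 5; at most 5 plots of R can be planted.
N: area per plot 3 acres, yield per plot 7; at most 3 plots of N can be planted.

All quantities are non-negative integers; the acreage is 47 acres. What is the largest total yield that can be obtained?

Take 1×J, 2×D, 3×R, and 3×N: area 47 ≤ 47, yield 1·3 + 2·3 + 3·5 + 3·7 = 45.
N has the best ratio (7/3) and is taken to its limit of 3; remaining capacity is filled optimally with the others.

45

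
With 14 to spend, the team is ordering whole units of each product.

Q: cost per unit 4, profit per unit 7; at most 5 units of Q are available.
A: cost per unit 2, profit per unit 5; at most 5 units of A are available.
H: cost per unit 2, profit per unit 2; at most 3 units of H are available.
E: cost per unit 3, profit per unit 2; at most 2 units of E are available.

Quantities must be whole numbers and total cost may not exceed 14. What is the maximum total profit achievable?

This is a bounded integer knapsack.
1×Q and 5×A: cost 14 ≤ 14, profit 1·7 + 5·5 = 32.
5×A and 2×H: cost 14 ≤ 14, profit 5·5 + 2·2 = 29.
Best is 32.

32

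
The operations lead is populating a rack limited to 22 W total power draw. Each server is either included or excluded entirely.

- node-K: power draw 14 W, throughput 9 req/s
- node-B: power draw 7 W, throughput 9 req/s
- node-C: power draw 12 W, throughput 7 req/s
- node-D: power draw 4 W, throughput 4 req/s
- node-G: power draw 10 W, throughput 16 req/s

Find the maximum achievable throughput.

29

Take node-B, node-D, and node-G: power draw 7 + 4 + 10 = 21 ≤ 22, throughput 9 + 4 + 16 = 29.
No other feasible combination does better.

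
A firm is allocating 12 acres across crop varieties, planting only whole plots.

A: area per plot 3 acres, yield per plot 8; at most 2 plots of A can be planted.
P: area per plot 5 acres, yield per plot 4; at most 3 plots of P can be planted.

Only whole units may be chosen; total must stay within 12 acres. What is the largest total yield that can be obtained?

20

A has the best ratio (8/3); taking only A gives at most 2×8 = 16 (stopped by the supply cap of 2).
Mixing does better — 2×A and 1×P: area 11 ≤ 12, yield 2·8 + 1·4 = 20.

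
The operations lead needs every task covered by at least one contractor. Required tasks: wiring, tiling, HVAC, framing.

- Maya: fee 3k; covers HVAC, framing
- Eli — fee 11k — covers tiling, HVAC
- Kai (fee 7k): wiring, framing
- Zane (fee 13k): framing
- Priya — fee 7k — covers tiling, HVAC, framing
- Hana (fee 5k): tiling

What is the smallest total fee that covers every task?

Choose Kai and Priya: together they cover wiring, tiling, HVAC, framing — every task.
Total fee: 7 + 7 = 14.

14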